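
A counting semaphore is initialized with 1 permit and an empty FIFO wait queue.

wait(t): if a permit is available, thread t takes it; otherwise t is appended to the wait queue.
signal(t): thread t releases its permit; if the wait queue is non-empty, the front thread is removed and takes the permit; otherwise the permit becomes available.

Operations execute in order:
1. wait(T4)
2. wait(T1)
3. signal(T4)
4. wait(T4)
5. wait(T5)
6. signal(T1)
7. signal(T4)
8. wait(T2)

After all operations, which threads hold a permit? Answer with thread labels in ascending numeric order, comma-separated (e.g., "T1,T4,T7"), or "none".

Answer: T5

Derivation:
Step 1: wait(T4) -> count=0 queue=[] holders={T4}
Step 2: wait(T1) -> count=0 queue=[T1] holders={T4}
Step 3: signal(T4) -> count=0 queue=[] holders={T1}
Step 4: wait(T4) -> count=0 queue=[T4] holders={T1}
Step 5: wait(T5) -> count=0 queue=[T4,T5] holders={T1}
Step 6: signal(T1) -> count=0 queue=[T5] holders={T4}
Step 7: signal(T4) -> count=0 queue=[] holders={T5}
Step 8: wait(T2) -> count=0 queue=[T2] holders={T5}
Final holders: T5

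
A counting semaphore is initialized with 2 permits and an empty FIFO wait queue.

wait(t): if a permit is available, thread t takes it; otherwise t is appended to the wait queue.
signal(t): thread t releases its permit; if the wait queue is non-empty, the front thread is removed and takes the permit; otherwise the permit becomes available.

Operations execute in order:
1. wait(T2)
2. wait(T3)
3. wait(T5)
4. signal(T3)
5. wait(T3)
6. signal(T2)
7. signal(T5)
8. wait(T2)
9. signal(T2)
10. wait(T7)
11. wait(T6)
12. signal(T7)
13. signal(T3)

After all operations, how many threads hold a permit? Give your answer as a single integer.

Step 1: wait(T2) -> count=1 queue=[] holders={T2}
Step 2: wait(T3) -> count=0 queue=[] holders={T2,T3}
Step 3: wait(T5) -> count=0 queue=[T5] holders={T2,T3}
Step 4: signal(T3) -> count=0 queue=[] holders={T2,T5}
Step 5: wait(T3) -> count=0 queue=[T3] holders={T2,T5}
Step 6: signal(T2) -> count=0 queue=[] holders={T3,T5}
Step 7: signal(T5) -> count=1 queue=[] holders={T3}
Step 8: wait(T2) -> count=0 queue=[] holders={T2,T3}
Step 9: signal(T2) -> count=1 queue=[] holders={T3}
Step 10: wait(T7) -> count=0 queue=[] holders={T3,T7}
Step 11: wait(T6) -> count=0 queue=[T6] holders={T3,T7}
Step 12: signal(T7) -> count=0 queue=[] holders={T3,T6}
Step 13: signal(T3) -> count=1 queue=[] holders={T6}
Final holders: {T6} -> 1 thread(s)

Answer: 1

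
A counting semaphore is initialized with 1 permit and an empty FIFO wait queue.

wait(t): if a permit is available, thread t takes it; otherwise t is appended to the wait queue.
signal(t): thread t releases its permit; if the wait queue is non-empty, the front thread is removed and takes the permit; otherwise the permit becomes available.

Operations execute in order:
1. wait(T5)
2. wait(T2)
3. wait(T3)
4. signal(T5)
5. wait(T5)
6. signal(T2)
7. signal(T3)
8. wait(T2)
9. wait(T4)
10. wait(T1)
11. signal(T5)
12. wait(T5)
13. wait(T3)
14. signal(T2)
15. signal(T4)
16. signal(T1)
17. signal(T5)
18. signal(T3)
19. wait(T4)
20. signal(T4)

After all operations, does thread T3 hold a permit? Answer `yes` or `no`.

Step 1: wait(T5) -> count=0 queue=[] holders={T5}
Step 2: wait(T2) -> count=0 queue=[T2] holders={T5}
Step 3: wait(T3) -> count=0 queue=[T2,T3] holders={T5}
Step 4: signal(T5) -> count=0 queue=[T3] holders={T2}
Step 5: wait(T5) -> count=0 queue=[T3,T5] holders={T2}
Step 6: signal(T2) -> count=0 queue=[T5] holders={T3}
Step 7: signal(T3) -> count=0 queue=[] holders={T5}
Step 8: wait(T2) -> count=0 queue=[T2] holders={T5}
Step 9: wait(T4) -> count=0 queue=[T2,T4] holders={T5}
Step 10: wait(T1) -> count=0 queue=[T2,T4,T1] holders={T5}
Step 11: signal(T5) -> count=0 queue=[T4,T1] holders={T2}
Step 12: wait(T5) -> count=0 queue=[T4,T1,T5] holders={T2}
Step 13: wait(T3) -> count=0 queue=[T4,T1,T5,T3] holders={T2}
Step 14: signal(T2) -> count=0 queue=[T1,T5,T3] holders={T4}
Step 15: signal(T4) -> count=0 queue=[T5,T3] holders={T1}
Step 16: signal(T1) -> count=0 queue=[T3] holders={T5}
Step 17: signal(T5) -> count=0 queue=[] holders={T3}
Step 18: signal(T3) -> count=1 queue=[] holders={none}
Step 19: wait(T4) -> count=0 queue=[] holders={T4}
Step 20: signal(T4) -> count=1 queue=[] holders={none}
Final holders: {none} -> T3 not in holders

Answer: no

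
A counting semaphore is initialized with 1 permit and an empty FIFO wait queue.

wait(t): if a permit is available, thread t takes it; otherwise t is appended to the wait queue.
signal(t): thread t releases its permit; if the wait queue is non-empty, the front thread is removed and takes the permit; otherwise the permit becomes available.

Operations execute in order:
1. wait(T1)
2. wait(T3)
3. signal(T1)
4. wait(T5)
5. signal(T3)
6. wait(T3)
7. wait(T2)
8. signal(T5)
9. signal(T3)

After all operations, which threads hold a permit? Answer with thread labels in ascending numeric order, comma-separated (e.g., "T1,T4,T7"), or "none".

Answer: T2

Derivation:
Step 1: wait(T1) -> count=0 queue=[] holders={T1}
Step 2: wait(T3) -> count=0 queue=[T3] holders={T1}
Step 3: signal(T1) -> count=0 queue=[] holders={T3}
Step 4: wait(T5) -> count=0 queue=[T5] holders={T3}
Step 5: signal(T3) -> count=0 queue=[] holders={T5}
Step 6: wait(T3) -> count=0 queue=[T3] holders={T5}
Step 7: wait(T2) -> count=0 queue=[T3,T2] holders={T5}
Step 8: signal(T5) -> count=0 queue=[T2] holders={T3}
Step 9: signal(T3) -> count=0 queue=[] holders={T2}
Final holders: T2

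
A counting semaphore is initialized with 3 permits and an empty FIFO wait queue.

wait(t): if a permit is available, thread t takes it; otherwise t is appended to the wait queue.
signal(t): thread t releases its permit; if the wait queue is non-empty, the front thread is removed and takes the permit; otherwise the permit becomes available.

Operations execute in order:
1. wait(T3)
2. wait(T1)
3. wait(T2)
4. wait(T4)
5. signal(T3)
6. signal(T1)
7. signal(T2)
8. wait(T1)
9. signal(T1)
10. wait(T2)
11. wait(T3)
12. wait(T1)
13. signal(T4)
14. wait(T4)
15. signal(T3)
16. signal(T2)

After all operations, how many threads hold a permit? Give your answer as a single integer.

Step 1: wait(T3) -> count=2 queue=[] holders={T3}
Step 2: wait(T1) -> count=1 queue=[] holders={T1,T3}
Step 3: wait(T2) -> count=0 queue=[] holders={T1,T2,T3}
Step 4: wait(T4) -> count=0 queue=[T4] holders={T1,T2,T3}
Step 5: signal(T3) -> count=0 queue=[] holders={T1,T2,T4}
Step 6: signal(T1) -> count=1 queue=[] holders={T2,T4}
Step 7: signal(T2) -> count=2 queue=[] holders={T4}
Step 8: wait(T1) -> count=1 queue=[] holders={T1,T4}
Step 9: signal(T1) -> count=2 queue=[] holders={T4}
Step 10: wait(T2) -> count=1 queue=[] holders={T2,T4}
Step 11: wait(T3) -> count=0 queue=[] holders={T2,T3,T4}
Step 12: wait(T1) -> count=0 queue=[T1] holders={T2,T3,T4}
Step 13: signal(T4) -> count=0 queue=[] holders={T1,T2,T3}
Step 14: wait(T4) -> count=0 queue=[T4] holders={T1,T2,T3}
Step 15: signal(T3) -> count=0 queue=[] holders={T1,T2,T4}
Step 16: signal(T2) -> count=1 queue=[] holders={T1,T4}
Final holders: {T1,T4} -> 2 thread(s)

Answer: 2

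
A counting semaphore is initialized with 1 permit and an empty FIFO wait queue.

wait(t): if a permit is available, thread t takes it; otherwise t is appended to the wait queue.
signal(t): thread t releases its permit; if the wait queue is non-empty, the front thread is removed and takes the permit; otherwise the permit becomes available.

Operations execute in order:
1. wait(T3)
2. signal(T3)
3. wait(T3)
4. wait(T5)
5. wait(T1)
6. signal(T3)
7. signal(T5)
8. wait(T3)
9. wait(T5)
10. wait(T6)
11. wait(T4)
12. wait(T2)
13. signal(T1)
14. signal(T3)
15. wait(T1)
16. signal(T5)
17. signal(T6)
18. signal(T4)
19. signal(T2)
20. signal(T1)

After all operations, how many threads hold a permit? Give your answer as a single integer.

Answer: 0

Derivation:
Step 1: wait(T3) -> count=0 queue=[] holders={T3}
Step 2: signal(T3) -> count=1 queue=[] holders={none}
Step 3: wait(T3) -> count=0 queue=[] holders={T3}
Step 4: wait(T5) -> count=0 queue=[T5] holders={T3}
Step 5: wait(T1) -> count=0 queue=[T5,T1] holders={T3}
Step 6: signal(T3) -> count=0 queue=[T1] holders={T5}
Step 7: signal(T5) -> count=0 queue=[] holders={T1}
Step 8: wait(T3) -> count=0 queue=[T3] holders={T1}
Step 9: wait(T5) -> count=0 queue=[T3,T5] holders={T1}
Step 10: wait(T6) -> count=0 queue=[T3,T5,T6] holders={T1}
Step 11: wait(T4) -> count=0 queue=[T3,T5,T6,T4] holders={T1}
Step 12: wait(T2) -> count=0 queue=[T3,T5,T6,T4,T2] holders={T1}
Step 13: signal(T1) -> count=0 queue=[T5,T6,T4,T2] holders={T3}
Step 14: signal(T3) -> count=0 queue=[T6,T4,T2] holders={T5}
Step 15: wait(T1) -> count=0 queue=[T6,T4,T2,T1] holders={T5}
Step 16: signal(T5) -> count=0 queue=[T4,T2,T1] holders={T6}
Step 17: signal(T6) -> count=0 queue=[T2,T1] holders={T4}
Step 18: signal(T4) -> count=0 queue=[T1] holders={T2}
Step 19: signal(T2) -> count=0 queue=[] holders={T1}
Step 20: signal(T1) -> count=1 queue=[] holders={none}
Final holders: {none} -> 0 thread(s)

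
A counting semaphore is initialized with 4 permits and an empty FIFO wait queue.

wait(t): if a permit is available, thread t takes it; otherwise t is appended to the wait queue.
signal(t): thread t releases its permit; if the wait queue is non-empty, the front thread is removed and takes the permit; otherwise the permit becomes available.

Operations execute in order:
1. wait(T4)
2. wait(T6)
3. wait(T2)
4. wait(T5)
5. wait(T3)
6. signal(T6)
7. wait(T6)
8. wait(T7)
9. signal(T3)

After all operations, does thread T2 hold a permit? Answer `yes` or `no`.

Answer: yes

Derivation:
Step 1: wait(T4) -> count=3 queue=[] holders={T4}
Step 2: wait(T6) -> count=2 queue=[] holders={T4,T6}
Step 3: wait(T2) -> count=1 queue=[] holders={T2,T4,T6}
Step 4: wait(T5) -> count=0 queue=[] holders={T2,T4,T5,T6}
Step 5: wait(T3) -> count=0 queue=[T3] holders={T2,T4,T5,T6}
Step 6: signal(T6) -> count=0 queue=[] holders={T2,T3,T4,T5}
Step 7: wait(T6) -> count=0 queue=[T6] holders={T2,T3,T4,T5}
Step 8: wait(T7) -> count=0 queue=[T6,T7] holders={T2,T3,T4,T5}
Step 9: signal(T3) -> count=0 queue=[T7] holders={T2,T4,T5,T6}
Final holders: {T2,T4,T5,T6} -> T2 in holders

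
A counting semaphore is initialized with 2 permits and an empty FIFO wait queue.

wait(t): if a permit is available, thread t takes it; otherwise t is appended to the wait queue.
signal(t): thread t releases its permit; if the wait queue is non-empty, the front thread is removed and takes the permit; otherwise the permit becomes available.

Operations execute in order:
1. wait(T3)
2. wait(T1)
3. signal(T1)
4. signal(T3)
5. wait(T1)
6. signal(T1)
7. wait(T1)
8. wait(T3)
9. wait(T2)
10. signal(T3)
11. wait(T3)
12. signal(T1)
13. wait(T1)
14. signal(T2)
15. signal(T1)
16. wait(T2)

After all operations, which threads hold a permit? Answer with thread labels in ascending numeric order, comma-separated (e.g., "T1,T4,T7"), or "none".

Step 1: wait(T3) -> count=1 queue=[] holders={T3}
Step 2: wait(T1) -> count=0 queue=[] holders={T1,T3}
Step 3: signal(T1) -> count=1 queue=[] holders={T3}
Step 4: signal(T3) -> count=2 queue=[] holders={none}
Step 5: wait(T1) -> count=1 queue=[] holders={T1}
Step 6: signal(T1) -> count=2 queue=[] holders={none}
Step 7: wait(T1) -> count=1 queue=[] holders={T1}
Step 8: wait(T3) -> count=0 queue=[] holders={T1,T3}
Step 9: wait(T2) -> count=0 queue=[T2] holders={T1,T3}
Step 10: signal(T3) -> count=0 queue=[] holders={T1,T2}
Step 11: wait(T3) -> count=0 queue=[T3] holders={T1,T2}
Step 12: signal(T1) -> count=0 queue=[] holders={T2,T3}
Step 13: wait(T1) -> count=0 queue=[T1] holders={T2,T3}
Step 14: signal(T2) -> count=0 queue=[] holders={T1,T3}
Step 15: signal(T1) -> count=1 queue=[] holders={T3}
Step 16: wait(T2) -> count=0 queue=[] holders={T2,T3}
Final holders: T2,T3

Answer: T2,T3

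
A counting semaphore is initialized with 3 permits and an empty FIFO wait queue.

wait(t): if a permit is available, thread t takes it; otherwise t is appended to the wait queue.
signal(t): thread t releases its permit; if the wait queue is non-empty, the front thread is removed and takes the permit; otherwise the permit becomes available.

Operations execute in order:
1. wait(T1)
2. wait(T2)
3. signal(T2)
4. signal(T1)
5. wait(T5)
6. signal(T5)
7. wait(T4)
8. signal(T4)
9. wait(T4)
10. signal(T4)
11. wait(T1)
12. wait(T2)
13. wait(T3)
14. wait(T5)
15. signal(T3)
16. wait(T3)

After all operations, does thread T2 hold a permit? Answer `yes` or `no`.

Step 1: wait(T1) -> count=2 queue=[] holders={T1}
Step 2: wait(T2) -> count=1 queue=[] holders={T1,T2}
Step 3: signal(T2) -> count=2 queue=[] holders={T1}
Step 4: signal(T1) -> count=3 queue=[] holders={none}
Step 5: wait(T5) -> count=2 queue=[] holders={T5}
Step 6: signal(T5) -> count=3 queue=[] holders={none}
Step 7: wait(T4) -> count=2 queue=[] holders={T4}
Step 8: signal(T4) -> count=3 queue=[] holders={none}
Step 9: wait(T4) -> count=2 queue=[] holders={T4}
Step 10: signal(T4) -> count=3 queue=[] holders={none}
Step 11: wait(T1) -> count=2 queue=[] holders={T1}
Step 12: wait(T2) -> count=1 queue=[] holders={T1,T2}
Step 13: wait(T3) -> count=0 queue=[] holders={T1,T2,T3}
Step 14: wait(T5) -> count=0 queue=[T5] holders={T1,T2,T3}
Step 15: signal(T3) -> count=0 queue=[] holders={T1,T2,T5}
Step 16: wait(T3) -> count=0 queue=[T3] holders={T1,T2,T5}
Final holders: {T1,T2,T5} -> T2 in holders

Answer: yes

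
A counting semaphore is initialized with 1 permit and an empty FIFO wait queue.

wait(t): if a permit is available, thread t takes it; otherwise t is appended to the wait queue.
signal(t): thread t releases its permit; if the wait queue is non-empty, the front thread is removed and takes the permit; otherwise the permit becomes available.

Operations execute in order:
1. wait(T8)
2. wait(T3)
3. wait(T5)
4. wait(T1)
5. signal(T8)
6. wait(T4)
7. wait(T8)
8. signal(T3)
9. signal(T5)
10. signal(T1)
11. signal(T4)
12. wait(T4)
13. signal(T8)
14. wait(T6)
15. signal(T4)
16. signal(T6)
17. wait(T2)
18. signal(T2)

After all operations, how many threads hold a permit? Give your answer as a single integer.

Answer: 0

Derivation:
Step 1: wait(T8) -> count=0 queue=[] holders={T8}
Step 2: wait(T3) -> count=0 queue=[T3] holders={T8}
Step 3: wait(T5) -> count=0 queue=[T3,T5] holders={T8}
Step 4: wait(T1) -> count=0 queue=[T3,T5,T1] holders={T8}
Step 5: signal(T8) -> count=0 queue=[T5,T1] holders={T3}
Step 6: wait(T4) -> count=0 queue=[T5,T1,T4] holders={T3}
Step 7: wait(T8) -> count=0 queue=[T5,T1,T4,T8] holders={T3}
Step 8: signal(T3) -> count=0 queue=[T1,T4,T8] holders={T5}
Step 9: signal(T5) -> count=0 queue=[T4,T8] holders={T1}
Step 10: signal(T1) -> count=0 queue=[T8] holders={T4}
Step 11: signal(T4) -> count=0 queue=[] holders={T8}
Step 12: wait(T4) -> count=0 queue=[T4] holders={T8}
Step 13: signal(T8) -> count=0 queue=[] holders={T4}
Step 14: wait(T6) -> count=0 queue=[T6] holders={T4}
Step 15: signal(T4) -> count=0 queue=[] holders={T6}
Step 16: signal(T6) -> count=1 queue=[] holders={none}
Step 17: wait(T2) -> count=0 queue=[] holders={T2}
Step 18: signal(T2) -> count=1 queue=[] holders={none}
Final holders: {none} -> 0 thread(s)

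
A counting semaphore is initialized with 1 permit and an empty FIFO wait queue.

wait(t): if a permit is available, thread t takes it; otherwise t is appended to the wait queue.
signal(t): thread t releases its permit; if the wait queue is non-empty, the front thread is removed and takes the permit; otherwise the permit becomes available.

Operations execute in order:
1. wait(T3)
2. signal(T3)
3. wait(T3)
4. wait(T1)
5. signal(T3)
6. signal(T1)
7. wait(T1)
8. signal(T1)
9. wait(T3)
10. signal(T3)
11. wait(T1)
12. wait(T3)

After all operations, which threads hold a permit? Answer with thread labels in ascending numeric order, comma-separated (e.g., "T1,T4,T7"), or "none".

Step 1: wait(T3) -> count=0 queue=[] holders={T3}
Step 2: signal(T3) -> count=1 queue=[] holders={none}
Step 3: wait(T3) -> count=0 queue=[] holders={T3}
Step 4: wait(T1) -> count=0 queue=[T1] holders={T3}
Step 5: signal(T3) -> count=0 queue=[] holders={T1}
Step 6: signal(T1) -> count=1 queue=[] holders={none}
Step 7: wait(T1) -> count=0 queue=[] holders={T1}
Step 8: signal(T1) -> count=1 queue=[] holders={none}
Step 9: wait(T3) -> count=0 queue=[] holders={T3}
Step 10: signal(T3) -> count=1 queue=[] holders={none}
Step 11: wait(T1) -> count=0 queue=[] holders={T1}
Step 12: wait(T3) -> count=0 queue=[T3] holders={T1}
Final holders: T1

Answer: T1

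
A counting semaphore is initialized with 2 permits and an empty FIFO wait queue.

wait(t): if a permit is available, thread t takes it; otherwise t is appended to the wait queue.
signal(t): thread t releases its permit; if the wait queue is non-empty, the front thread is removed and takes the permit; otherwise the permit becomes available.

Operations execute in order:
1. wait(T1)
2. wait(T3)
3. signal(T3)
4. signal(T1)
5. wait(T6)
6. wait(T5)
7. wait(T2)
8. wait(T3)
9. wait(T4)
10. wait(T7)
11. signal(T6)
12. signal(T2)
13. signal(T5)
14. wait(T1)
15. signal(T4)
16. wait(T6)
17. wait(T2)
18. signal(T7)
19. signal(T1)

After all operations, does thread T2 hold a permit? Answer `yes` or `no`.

Answer: no

Derivation:
Step 1: wait(T1) -> count=1 queue=[] holders={T1}
Step 2: wait(T3) -> count=0 queue=[] holders={T1,T3}
Step 3: signal(T3) -> count=1 queue=[] holders={T1}
Step 4: signal(T1) -> count=2 queue=[] holders={none}
Step 5: wait(T6) -> count=1 queue=[] holders={T6}
Step 6: wait(T5) -> count=0 queue=[] holders={T5,T6}
Step 7: wait(T2) -> count=0 queue=[T2] holders={T5,T6}
Step 8: wait(T3) -> count=0 queue=[T2,T3] holders={T5,T6}
Step 9: wait(T4) -> count=0 queue=[T2,T3,T4] holders={T5,T6}
Step 10: wait(T7) -> count=0 queue=[T2,T3,T4,T7] holders={T5,T6}
Step 11: signal(T6) -> count=0 queue=[T3,T4,T7] holders={T2,T5}
Step 12: signal(T2) -> count=0 queue=[T4,T7] holders={T3,T5}
Step 13: signal(T5) -> count=0 queue=[T7] holders={T3,T4}
Step 14: wait(T1) -> count=0 queue=[T7,T1] holders={T3,T4}
Step 15: signal(T4) -> count=0 queue=[T1] holders={T3,T7}
Step 16: wait(T6) -> count=0 queue=[T1,T6] holders={T3,T7}
Step 17: wait(T2) -> count=0 queue=[T1,T6,T2] holders={T3,T7}
Step 18: signal(T7) -> count=0 queue=[T6,T2] holders={T1,T3}
Step 19: signal(T1) -> count=0 queue=[T2] holders={T3,T6}
Final holders: {T3,T6} -> T2 not in holders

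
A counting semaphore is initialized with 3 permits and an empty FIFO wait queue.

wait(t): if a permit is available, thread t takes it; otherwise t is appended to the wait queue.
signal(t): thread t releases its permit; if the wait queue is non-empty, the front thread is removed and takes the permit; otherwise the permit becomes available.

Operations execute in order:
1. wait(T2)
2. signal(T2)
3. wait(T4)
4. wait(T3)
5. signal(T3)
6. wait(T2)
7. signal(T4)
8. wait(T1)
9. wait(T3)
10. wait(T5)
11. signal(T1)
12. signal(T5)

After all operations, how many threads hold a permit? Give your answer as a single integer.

Answer: 2

Derivation:
Step 1: wait(T2) -> count=2 queue=[] holders={T2}
Step 2: signal(T2) -> count=3 queue=[] holders={none}
Step 3: wait(T4) -> count=2 queue=[] holders={T4}
Step 4: wait(T3) -> count=1 queue=[] holders={T3,T4}
Step 5: signal(T3) -> count=2 queue=[] holders={T4}
Step 6: wait(T2) -> count=1 queue=[] holders={T2,T4}
Step 7: signal(T4) -> count=2 queue=[] holders={T2}
Step 8: wait(T1) -> count=1 queue=[] holders={T1,T2}
Step 9: wait(T3) -> count=0 queue=[] holders={T1,T2,T3}
Step 10: wait(T5) -> count=0 queue=[T5] holders={T1,T2,T3}
Step 11: signal(T1) -> count=0 queue=[] holders={T2,T3,T5}
Step 12: signal(T5) -> count=1 queue=[] holders={T2,T3}
Final holders: {T2,T3} -> 2 thread(s)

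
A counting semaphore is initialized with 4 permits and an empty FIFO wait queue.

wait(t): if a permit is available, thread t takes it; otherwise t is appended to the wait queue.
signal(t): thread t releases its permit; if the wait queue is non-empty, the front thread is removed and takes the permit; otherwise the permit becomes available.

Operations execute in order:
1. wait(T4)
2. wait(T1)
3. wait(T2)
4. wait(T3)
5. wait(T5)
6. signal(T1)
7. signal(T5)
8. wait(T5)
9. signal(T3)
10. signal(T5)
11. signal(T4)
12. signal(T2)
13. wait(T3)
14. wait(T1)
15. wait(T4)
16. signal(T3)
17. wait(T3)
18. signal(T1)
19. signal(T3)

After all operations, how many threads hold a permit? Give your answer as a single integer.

Step 1: wait(T4) -> count=3 queue=[] holders={T4}
Step 2: wait(T1) -> count=2 queue=[] holders={T1,T4}
Step 3: wait(T2) -> count=1 queue=[] holders={T1,T2,T4}
Step 4: wait(T3) -> count=0 queue=[] holders={T1,T2,T3,T4}
Step 5: wait(T5) -> count=0 queue=[T5] holders={T1,T2,T3,T4}
Step 6: signal(T1) -> count=0 queue=[] holders={T2,T3,T4,T5}
Step 7: signal(T5) -> count=1 queue=[] holders={T2,T3,T4}
Step 8: wait(T5) -> count=0 queue=[] holders={T2,T3,T4,T5}
Step 9: signal(T3) -> count=1 queue=[] holders={T2,T4,T5}
Step 10: signal(T5) -> count=2 queue=[] holders={T2,T4}
Step 11: signal(T4) -> count=3 queue=[] holders={T2}
Step 12: signal(T2) -> count=4 queue=[] holders={none}
Step 13: wait(T3) -> count=3 queue=[] holders={T3}
Step 14: wait(T1) -> count=2 queue=[] holders={T1,T3}
Step 15: wait(T4) -> count=1 queue=[] holders={T1,T3,T4}
Step 16: signal(T3) -> count=2 queue=[] holders={T1,T4}
Step 17: wait(T3) -> count=1 queue=[] holders={T1,T3,T4}
Step 18: signal(T1) -> count=2 queue=[] holders={T3,T4}
Step 19: signal(T3) -> count=3 queue=[] holders={T4}
Final holders: {T4} -> 1 thread(s)

Answer: 1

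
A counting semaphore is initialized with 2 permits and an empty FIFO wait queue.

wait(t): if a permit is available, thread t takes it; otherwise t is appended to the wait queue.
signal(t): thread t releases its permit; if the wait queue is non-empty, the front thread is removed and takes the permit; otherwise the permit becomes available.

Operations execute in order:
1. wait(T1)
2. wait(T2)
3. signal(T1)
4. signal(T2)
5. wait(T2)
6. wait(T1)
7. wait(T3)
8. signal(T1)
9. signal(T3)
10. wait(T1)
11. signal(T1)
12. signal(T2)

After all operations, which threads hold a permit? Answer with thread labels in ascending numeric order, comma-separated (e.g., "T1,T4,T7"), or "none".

Step 1: wait(T1) -> count=1 queue=[] holders={T1}
Step 2: wait(T2) -> count=0 queue=[] holders={T1,T2}
Step 3: signal(T1) -> count=1 queue=[] holders={T2}
Step 4: signal(T2) -> count=2 queue=[] holders={none}
Step 5: wait(T2) -> count=1 queue=[] holders={T2}
Step 6: wait(T1) -> count=0 queue=[] holders={T1,T2}
Step 7: wait(T3) -> count=0 queue=[T3] holders={T1,T2}
Step 8: signal(T1) -> count=0 queue=[] holders={T2,T3}
Step 9: signal(T3) -> count=1 queue=[] holders={T2}
Step 10: wait(T1) -> count=0 queue=[] holders={T1,T2}
Step 11: signal(T1) -> count=1 queue=[] holders={T2}
Step 12: signal(T2) -> count=2 queue=[] holders={none}
Final holders: none

Answer: none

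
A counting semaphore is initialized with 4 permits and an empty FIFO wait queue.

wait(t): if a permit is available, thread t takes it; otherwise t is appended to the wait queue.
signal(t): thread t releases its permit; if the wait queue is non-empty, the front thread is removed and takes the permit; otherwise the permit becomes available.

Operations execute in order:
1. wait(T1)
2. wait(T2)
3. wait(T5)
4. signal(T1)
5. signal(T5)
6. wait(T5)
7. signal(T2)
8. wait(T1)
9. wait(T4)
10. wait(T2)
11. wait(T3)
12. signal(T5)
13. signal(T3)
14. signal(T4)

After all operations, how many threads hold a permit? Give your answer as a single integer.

Answer: 2

Derivation:
Step 1: wait(T1) -> count=3 queue=[] holders={T1}
Step 2: wait(T2) -> count=2 queue=[] holders={T1,T2}
Step 3: wait(T5) -> count=1 queue=[] holders={T1,T2,T5}
Step 4: signal(T1) -> count=2 queue=[] holders={T2,T5}
Step 5: signal(T5) -> count=3 queue=[] holders={T2}
Step 6: wait(T5) -> count=2 queue=[] holders={T2,T5}
Step 7: signal(T2) -> count=3 queue=[] holders={T5}
Step 8: wait(T1) -> count=2 queue=[] holders={T1,T5}
Step 9: wait(T4) -> count=1 queue=[] holders={T1,T4,T5}
Step 10: wait(T2) -> count=0 queue=[] holders={T1,T2,T4,T5}
Step 11: wait(T3) -> count=0 queue=[T3] holders={T1,T2,T4,T5}
Step 12: signal(T5) -> count=0 queue=[] holders={T1,T2,T3,T4}
Step 13: signal(T3) -> count=1 queue=[] holders={T1,T2,T4}
Step 14: signal(T4) -> count=2 queue=[] holders={T1,T2}
Final holders: {T1,T2} -> 2 thread(s)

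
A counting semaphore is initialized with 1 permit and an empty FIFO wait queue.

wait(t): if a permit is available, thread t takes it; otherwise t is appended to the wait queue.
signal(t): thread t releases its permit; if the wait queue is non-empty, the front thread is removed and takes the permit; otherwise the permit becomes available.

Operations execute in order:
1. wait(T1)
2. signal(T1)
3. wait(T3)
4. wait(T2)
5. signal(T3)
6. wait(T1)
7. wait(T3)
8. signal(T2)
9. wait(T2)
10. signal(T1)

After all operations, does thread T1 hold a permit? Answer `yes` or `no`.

Step 1: wait(T1) -> count=0 queue=[] holders={T1}
Step 2: signal(T1) -> count=1 queue=[] holders={none}
Step 3: wait(T3) -> count=0 queue=[] holders={T3}
Step 4: wait(T2) -> count=0 queue=[T2] holders={T3}
Step 5: signal(T3) -> count=0 queue=[] holders={T2}
Step 6: wait(T1) -> count=0 queue=[T1] holders={T2}
Step 7: wait(T3) -> count=0 queue=[T1,T3] holders={T2}
Step 8: signal(T2) -> count=0 queue=[T3] holders={T1}
Step 9: wait(T2) -> count=0 queue=[T3,T2] holders={T1}
Step 10: signal(T1) -> count=0 queue=[T2] holders={T3}
Final holders: {T3} -> T1 not in holders

Answer: no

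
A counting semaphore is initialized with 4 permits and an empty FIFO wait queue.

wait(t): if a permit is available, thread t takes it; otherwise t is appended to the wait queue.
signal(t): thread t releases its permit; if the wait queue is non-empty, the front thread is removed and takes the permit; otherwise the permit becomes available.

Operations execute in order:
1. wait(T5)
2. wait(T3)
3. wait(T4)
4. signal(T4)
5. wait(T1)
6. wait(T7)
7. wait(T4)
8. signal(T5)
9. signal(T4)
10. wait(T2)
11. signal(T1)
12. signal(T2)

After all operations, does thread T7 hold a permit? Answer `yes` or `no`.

Step 1: wait(T5) -> count=3 queue=[] holders={T5}
Step 2: wait(T3) -> count=2 queue=[] holders={T3,T5}
Step 3: wait(T4) -> count=1 queue=[] holders={T3,T4,T5}
Step 4: signal(T4) -> count=2 queue=[] holders={T3,T5}
Step 5: wait(T1) -> count=1 queue=[] holders={T1,T3,T5}
Step 6: wait(T7) -> count=0 queue=[] holders={T1,T3,T5,T7}
Step 7: wait(T4) -> count=0 queue=[T4] holders={T1,T3,T5,T7}
Step 8: signal(T5) -> count=0 queue=[] holders={T1,T3,T4,T7}
Step 9: signal(T4) -> count=1 queue=[] holders={T1,T3,T7}
Step 10: wait(T2) -> count=0 queue=[] holders={T1,T2,T3,T7}
Step 11: signal(T1) -> count=1 queue=[] holders={T2,T3,T7}
Step 12: signal(T2) -> count=2 queue=[] holders={T3,T7}
Final holders: {T3,T7} -> T7 in holders

Answer: yes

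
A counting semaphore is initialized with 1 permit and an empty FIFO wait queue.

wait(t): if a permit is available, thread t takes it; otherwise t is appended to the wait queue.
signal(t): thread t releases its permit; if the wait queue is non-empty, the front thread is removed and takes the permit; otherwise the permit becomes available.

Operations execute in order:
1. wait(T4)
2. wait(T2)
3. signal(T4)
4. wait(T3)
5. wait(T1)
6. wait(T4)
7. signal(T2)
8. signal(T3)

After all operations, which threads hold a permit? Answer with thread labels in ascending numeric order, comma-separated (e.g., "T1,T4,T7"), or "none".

Answer: T1

Derivation:
Step 1: wait(T4) -> count=0 queue=[] holders={T4}
Step 2: wait(T2) -> count=0 queue=[T2] holders={T4}
Step 3: signal(T4) -> count=0 queue=[] holders={T2}
Step 4: wait(T3) -> count=0 queue=[T3] holders={T2}
Step 5: wait(T1) -> count=0 queue=[T3,T1] holders={T2}
Step 6: wait(T4) -> count=0 queue=[T3,T1,T4] holders={T2}
Step 7: signal(T2) -> count=0 queue=[T1,T4] holders={T3}
Step 8: signal(T3) -> count=0 queue=[T4] holders={T1}
Final holders: T1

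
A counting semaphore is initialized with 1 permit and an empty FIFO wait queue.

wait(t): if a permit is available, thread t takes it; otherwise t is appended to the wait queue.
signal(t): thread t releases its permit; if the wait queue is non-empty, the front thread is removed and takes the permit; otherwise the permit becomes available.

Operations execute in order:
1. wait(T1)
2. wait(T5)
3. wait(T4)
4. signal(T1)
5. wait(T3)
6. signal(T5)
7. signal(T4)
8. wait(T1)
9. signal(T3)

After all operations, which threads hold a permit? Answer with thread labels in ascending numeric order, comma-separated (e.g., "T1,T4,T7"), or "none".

Answer: T1

Derivation:
Step 1: wait(T1) -> count=0 queue=[] holders={T1}
Step 2: wait(T5) -> count=0 queue=[T5] holders={T1}
Step 3: wait(T4) -> count=0 queue=[T5,T4] holders={T1}
Step 4: signal(T1) -> count=0 queue=[T4] holders={T5}
Step 5: wait(T3) -> count=0 queue=[T4,T3] holders={T5}
Step 6: signal(T5) -> count=0 queue=[T3] holders={T4}
Step 7: signal(T4) -> count=0 queue=[] holders={T3}
Step 8: wait(T1) -> count=0 queue=[T1] holders={T3}
Step 9: signal(T3) -> count=0 queue=[] holders={T1}
Final holders: T1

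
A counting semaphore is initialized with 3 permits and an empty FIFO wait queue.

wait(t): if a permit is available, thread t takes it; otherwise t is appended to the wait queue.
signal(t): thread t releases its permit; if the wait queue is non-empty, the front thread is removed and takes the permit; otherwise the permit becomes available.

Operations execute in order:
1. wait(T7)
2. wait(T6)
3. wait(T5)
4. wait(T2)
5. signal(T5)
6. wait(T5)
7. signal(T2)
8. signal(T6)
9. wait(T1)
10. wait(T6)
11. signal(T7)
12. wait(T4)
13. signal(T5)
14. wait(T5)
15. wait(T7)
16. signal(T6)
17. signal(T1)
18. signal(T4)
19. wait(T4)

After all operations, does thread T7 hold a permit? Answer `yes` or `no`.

Answer: yes

Derivation:
Step 1: wait(T7) -> count=2 queue=[] holders={T7}
Step 2: wait(T6) -> count=1 queue=[] holders={T6,T7}
Step 3: wait(T5) -> count=0 queue=[] holders={T5,T6,T7}
Step 4: wait(T2) -> count=0 queue=[T2] holders={T5,T6,T7}
Step 5: signal(T5) -> count=0 queue=[] holders={T2,T6,T7}
Step 6: wait(T5) -> count=0 queue=[T5] holders={T2,T6,T7}
Step 7: signal(T2) -> count=0 queue=[] holders={T5,T6,T7}
Step 8: signal(T6) -> count=1 queue=[] holders={T5,T7}
Step 9: wait(T1) -> count=0 queue=[] holders={T1,T5,T7}
Step 10: wait(T6) -> count=0 queue=[T6] holders={T1,T5,T7}
Step 11: signal(T7) -> count=0 queue=[] holders={T1,T5,T6}
Step 12: wait(T4) -> count=0 queue=[T4] holders={T1,T5,T6}
Step 13: signal(T5) -> count=0 queue=[] holders={T1,T4,T6}
Step 14: wait(T5) -> count=0 queue=[T5] holders={T1,T4,T6}
Step 15: wait(T7) -> count=0 queue=[T5,T7] holders={T1,T4,T6}
Step 16: signal(T6) -> count=0 queue=[T7] holders={T1,T4,T5}
Step 17: signal(T1) -> count=0 queue=[] holders={T4,T5,T7}
Step 18: signal(T4) -> count=1 queue=[] holders={T5,T7}
Step 19: wait(T4) -> count=0 queue=[] holders={T4,T5,T7}
Final holders: {T4,T5,T7} -> T7 in holders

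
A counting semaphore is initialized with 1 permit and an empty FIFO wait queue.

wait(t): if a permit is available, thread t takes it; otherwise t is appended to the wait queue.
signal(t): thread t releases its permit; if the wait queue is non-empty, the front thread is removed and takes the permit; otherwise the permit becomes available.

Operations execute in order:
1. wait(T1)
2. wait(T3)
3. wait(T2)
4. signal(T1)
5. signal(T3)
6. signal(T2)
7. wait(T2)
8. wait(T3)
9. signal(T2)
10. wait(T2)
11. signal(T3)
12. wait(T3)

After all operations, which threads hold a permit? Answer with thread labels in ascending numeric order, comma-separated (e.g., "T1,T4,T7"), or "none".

Step 1: wait(T1) -> count=0 queue=[] holders={T1}
Step 2: wait(T3) -> count=0 queue=[T3] holders={T1}
Step 3: wait(T2) -> count=0 queue=[T3,T2] holders={T1}
Step 4: signal(T1) -> count=0 queue=[T2] holders={T3}
Step 5: signal(T3) -> count=0 queue=[] holders={T2}
Step 6: signal(T2) -> count=1 queue=[] holders={none}
Step 7: wait(T2) -> count=0 queue=[] holders={T2}
Step 8: wait(T3) -> count=0 queue=[T3] holders={T2}
Step 9: signal(T2) -> count=0 queue=[] holders={T3}
Step 10: wait(T2) -> count=0 queue=[T2] holders={T3}
Step 11: signal(T3) -> count=0 queue=[] holders={T2}
Step 12: wait(T3) -> count=0 queue=[T3] holders={T2}
Final holders: T2

Answer: T2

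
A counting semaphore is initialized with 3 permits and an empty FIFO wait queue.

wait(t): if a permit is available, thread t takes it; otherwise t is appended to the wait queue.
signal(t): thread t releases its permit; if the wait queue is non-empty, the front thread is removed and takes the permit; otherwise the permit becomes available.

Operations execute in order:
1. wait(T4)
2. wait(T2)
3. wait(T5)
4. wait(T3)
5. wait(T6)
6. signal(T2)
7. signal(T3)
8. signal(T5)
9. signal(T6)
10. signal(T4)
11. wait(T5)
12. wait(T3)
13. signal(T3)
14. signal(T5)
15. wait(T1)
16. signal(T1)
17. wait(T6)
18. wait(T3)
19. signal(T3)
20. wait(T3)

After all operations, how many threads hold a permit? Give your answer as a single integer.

Answer: 2

Derivation:
Step 1: wait(T4) -> count=2 queue=[] holders={T4}
Step 2: wait(T2) -> count=1 queue=[] holders={T2,T4}
Step 3: wait(T5) -> count=0 queue=[] holders={T2,T4,T5}
Step 4: wait(T3) -> count=0 queue=[T3] holders={T2,T4,T5}
Step 5: wait(T6) -> count=0 queue=[T3,T6] holders={T2,T4,T5}
Step 6: signal(T2) -> count=0 queue=[T6] holders={T3,T4,T5}
Step 7: signal(T3) -> count=0 queue=[] holders={T4,T5,T6}
Step 8: signal(T5) -> count=1 queue=[] holders={T4,T6}
Step 9: signal(T6) -> count=2 queue=[] holders={T4}
Step 10: signal(T4) -> count=3 queue=[] holders={none}
Step 11: wait(T5) -> count=2 queue=[] holders={T5}
Step 12: wait(T3) -> count=1 queue=[] holders={T3,T5}
Step 13: signal(T3) -> count=2 queue=[] holders={T5}
Step 14: signal(T5) -> count=3 queue=[] holders={none}
Step 15: wait(T1) -> count=2 queue=[] holders={T1}
Step 16: signal(T1) -> count=3 queue=[] holders={none}
Step 17: wait(T6) -> count=2 queue=[] holders={T6}
Step 18: wait(T3) -> count=1 queue=[] holders={T3,T6}
Step 19: signal(T3) -> count=2 queue=[] holders={T6}
Step 20: wait(T3) -> count=1 queue=[] holders={T3,T6}
Final holders: {T3,T6} -> 2 thread(s)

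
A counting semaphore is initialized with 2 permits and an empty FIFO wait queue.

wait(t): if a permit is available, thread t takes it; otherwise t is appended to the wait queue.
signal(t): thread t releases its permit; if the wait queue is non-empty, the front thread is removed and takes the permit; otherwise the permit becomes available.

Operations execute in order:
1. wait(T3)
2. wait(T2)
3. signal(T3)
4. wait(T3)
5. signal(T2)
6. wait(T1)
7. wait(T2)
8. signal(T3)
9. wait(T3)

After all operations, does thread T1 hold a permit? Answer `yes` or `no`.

Step 1: wait(T3) -> count=1 queue=[] holders={T3}
Step 2: wait(T2) -> count=0 queue=[] holders={T2,T3}
Step 3: signal(T3) -> count=1 queue=[] holders={T2}
Step 4: wait(T3) -> count=0 queue=[] holders={T2,T3}
Step 5: signal(T2) -> count=1 queue=[] holders={T3}
Step 6: wait(T1) -> count=0 queue=[] holders={T1,T3}
Step 7: wait(T2) -> count=0 queue=[T2] holders={T1,T3}
Step 8: signal(T3) -> count=0 queue=[] holders={T1,T2}
Step 9: wait(T3) -> count=0 queue=[T3] holders={T1,T2}
Final holders: {T1,T2} -> T1 in holders

Answer: yes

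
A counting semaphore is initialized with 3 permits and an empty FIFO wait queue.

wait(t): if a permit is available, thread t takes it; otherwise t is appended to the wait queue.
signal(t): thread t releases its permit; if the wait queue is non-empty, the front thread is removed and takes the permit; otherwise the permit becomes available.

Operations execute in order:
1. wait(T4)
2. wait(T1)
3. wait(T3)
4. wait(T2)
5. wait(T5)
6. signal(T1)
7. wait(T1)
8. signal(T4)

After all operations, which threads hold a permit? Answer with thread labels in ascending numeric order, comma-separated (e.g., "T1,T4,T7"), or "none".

Step 1: wait(T4) -> count=2 queue=[] holders={T4}
Step 2: wait(T1) -> count=1 queue=[] holders={T1,T4}
Step 3: wait(T3) -> count=0 queue=[] holders={T1,T3,T4}
Step 4: wait(T2) -> count=0 queue=[T2] holders={T1,T3,T4}
Step 5: wait(T5) -> count=0 queue=[T2,T5] holders={T1,T3,T4}
Step 6: signal(T1) -> count=0 queue=[T5] holders={T2,T3,T4}
Step 7: wait(T1) -> count=0 queue=[T5,T1] holders={T2,T3,T4}
Step 8: signal(T4) -> count=0 queue=[T1] holders={T2,T3,T5}
Final holders: T2,T3,T5

Answer: T2,T3,T5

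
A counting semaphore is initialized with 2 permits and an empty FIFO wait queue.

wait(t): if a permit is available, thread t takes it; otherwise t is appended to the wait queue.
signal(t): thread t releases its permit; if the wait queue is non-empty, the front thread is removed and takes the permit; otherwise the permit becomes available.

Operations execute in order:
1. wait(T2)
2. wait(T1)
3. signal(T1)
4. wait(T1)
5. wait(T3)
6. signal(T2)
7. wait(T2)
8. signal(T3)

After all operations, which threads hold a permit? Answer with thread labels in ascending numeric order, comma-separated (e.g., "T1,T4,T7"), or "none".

Answer: T1,T2

Derivation:
Step 1: wait(T2) -> count=1 queue=[] holders={T2}
Step 2: wait(T1) -> count=0 queue=[] holders={T1,T2}
Step 3: signal(T1) -> count=1 queue=[] holders={T2}
Step 4: wait(T1) -> count=0 queue=[] holders={T1,T2}
Step 5: wait(T3) -> count=0 queue=[T3] holders={T1,T2}
Step 6: signal(T2) -> count=0 queue=[] holders={T1,T3}
Step 7: wait(T2) -> count=0 queue=[T2] holders={T1,T3}
Step 8: signal(T3) -> count=0 queue=[] holders={T1,T2}
Final holders: T1,T2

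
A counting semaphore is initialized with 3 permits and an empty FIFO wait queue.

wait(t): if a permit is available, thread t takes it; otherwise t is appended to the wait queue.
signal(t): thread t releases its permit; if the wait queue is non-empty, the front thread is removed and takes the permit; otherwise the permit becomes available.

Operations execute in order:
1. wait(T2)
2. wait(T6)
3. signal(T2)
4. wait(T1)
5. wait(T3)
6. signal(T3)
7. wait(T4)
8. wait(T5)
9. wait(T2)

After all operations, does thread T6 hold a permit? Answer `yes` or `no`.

Step 1: wait(T2) -> count=2 queue=[] holders={T2}
Step 2: wait(T6) -> count=1 queue=[] holders={T2,T6}
Step 3: signal(T2) -> count=2 queue=[] holders={T6}
Step 4: wait(T1) -> count=1 queue=[] holders={T1,T6}
Step 5: wait(T3) -> count=0 queue=[] holders={T1,T3,T6}
Step 6: signal(T3) -> count=1 queue=[] holders={T1,T6}
Step 7: wait(T4) -> count=0 queue=[] holders={T1,T4,T6}
Step 8: wait(T5) -> count=0 queue=[T5] holders={T1,T4,T6}
Step 9: wait(T2) -> count=0 queue=[T5,T2] holders={T1,T4,T6}
Final holders: {T1,T4,T6} -> T6 in holders

Answer: yes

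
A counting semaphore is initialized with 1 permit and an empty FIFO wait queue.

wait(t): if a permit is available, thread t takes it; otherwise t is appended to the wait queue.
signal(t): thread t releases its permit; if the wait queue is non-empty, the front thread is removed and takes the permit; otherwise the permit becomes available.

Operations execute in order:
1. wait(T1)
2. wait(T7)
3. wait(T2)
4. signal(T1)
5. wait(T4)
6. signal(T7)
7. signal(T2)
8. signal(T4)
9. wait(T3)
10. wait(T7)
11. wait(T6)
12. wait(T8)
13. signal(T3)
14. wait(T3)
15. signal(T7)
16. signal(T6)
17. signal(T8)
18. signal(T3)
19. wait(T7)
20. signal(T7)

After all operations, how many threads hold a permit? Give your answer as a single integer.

Answer: 0

Derivation:
Step 1: wait(T1) -> count=0 queue=[] holders={T1}
Step 2: wait(T7) -> count=0 queue=[T7] holders={T1}
Step 3: wait(T2) -> count=0 queue=[T7,T2] holders={T1}
Step 4: signal(T1) -> count=0 queue=[T2] holders={T7}
Step 5: wait(T4) -> count=0 queue=[T2,T4] holders={T7}
Step 6: signal(T7) -> count=0 queue=[T4] holders={T2}
Step 7: signal(T2) -> count=0 queue=[] holders={T4}
Step 8: signal(T4) -> count=1 queue=[] holders={none}
Step 9: wait(T3) -> count=0 queue=[] holders={T3}
Step 10: wait(T7) -> count=0 queue=[T7] holders={T3}
Step 11: wait(T6) -> count=0 queue=[T7,T6] holders={T3}
Step 12: wait(T8) -> count=0 queue=[T7,T6,T8] holders={T3}
Step 13: signal(T3) -> count=0 queue=[T6,T8] holders={T7}
Step 14: wait(T3) -> count=0 queue=[T6,T8,T3] holders={T7}
Step 15: signal(T7) -> count=0 queue=[T8,T3] holders={T6}
Step 16: signal(T6) -> count=0 queue=[T3] holders={T8}
Step 17: signal(T8) -> count=0 queue=[] holders={T3}
Step 18: signal(T3) -> count=1 queue=[] holders={none}
Step 19: wait(T7) -> count=0 queue=[] holders={T7}
Step 20: signal(T7) -> count=1 queue=[] holders={none}
Final holders: {none} -> 0 thread(s)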